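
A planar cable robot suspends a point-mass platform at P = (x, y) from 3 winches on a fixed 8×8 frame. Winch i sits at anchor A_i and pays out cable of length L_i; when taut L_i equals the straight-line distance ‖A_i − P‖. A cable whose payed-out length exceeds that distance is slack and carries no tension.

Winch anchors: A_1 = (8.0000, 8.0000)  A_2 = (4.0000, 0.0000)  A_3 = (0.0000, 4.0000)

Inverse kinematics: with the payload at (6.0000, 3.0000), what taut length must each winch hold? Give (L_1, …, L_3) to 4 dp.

(5.3852, 3.6056, 6.0828)

cable 1: Δx=2.0000, Δy=5.0000; L_1 = √(Δx²+Δy²) = 5.3852
cable 2: Δx=-2.0000, Δy=-3.0000; L_2 = √(Δx²+Δy²) = 3.6056
cable 3: Δx=-6.0000, Δy=1.0000; L_3 = √(Δx²+Δy²) = 6.0828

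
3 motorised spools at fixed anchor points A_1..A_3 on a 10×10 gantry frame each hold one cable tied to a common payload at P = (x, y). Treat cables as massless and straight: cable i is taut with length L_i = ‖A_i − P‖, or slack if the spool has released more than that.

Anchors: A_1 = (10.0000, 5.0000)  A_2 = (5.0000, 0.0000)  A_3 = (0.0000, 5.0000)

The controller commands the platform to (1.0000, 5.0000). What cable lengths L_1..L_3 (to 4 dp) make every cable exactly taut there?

L_1: Δ = A_1−P = (9.0000, 0.0000) → ‖Δ‖ = √81.0000 = 9.0000
L_2: Δ = A_2−P = (4.0000, -5.0000) → ‖Δ‖ = √41.0000 = 6.4031
L_3: Δ = A_3−P = (-1.0000, 0.0000) → ‖Δ‖ = √1.0000 = 1.0000

(9.0000, 6.4031, 1.0000)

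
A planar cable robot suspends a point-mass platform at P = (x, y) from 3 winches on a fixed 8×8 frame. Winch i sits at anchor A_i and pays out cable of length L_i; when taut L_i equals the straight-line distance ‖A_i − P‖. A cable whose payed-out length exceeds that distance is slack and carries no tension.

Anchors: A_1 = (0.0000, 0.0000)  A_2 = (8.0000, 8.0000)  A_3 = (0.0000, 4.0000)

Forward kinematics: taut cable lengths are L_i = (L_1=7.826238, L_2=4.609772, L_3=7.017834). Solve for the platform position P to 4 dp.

(7.0000, 3.5000)

each cable: (A_i−P)·(A_i−P) = L_i²; let q_i = ‖A_i‖²−L_i²
q_1 = 0.0000+0.0000−61.2500 = -61.2500
row 1: -16.0000x − 16.0000y = -168.0000  (q_2=106.7500)
row 2: 0.0000x − 8.0000y = -28.0000  (q_3=-33.2500)
Cramer on rows 1–2 → x = 7.0000, y = 3.5000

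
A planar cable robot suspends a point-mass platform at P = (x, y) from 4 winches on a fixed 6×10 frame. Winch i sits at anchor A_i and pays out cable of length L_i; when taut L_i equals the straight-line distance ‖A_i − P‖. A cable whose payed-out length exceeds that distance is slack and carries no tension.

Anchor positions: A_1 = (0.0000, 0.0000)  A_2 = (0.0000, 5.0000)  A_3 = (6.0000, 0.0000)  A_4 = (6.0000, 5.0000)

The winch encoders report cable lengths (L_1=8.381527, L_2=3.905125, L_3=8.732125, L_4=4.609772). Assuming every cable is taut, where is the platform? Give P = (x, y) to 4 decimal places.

(2.5000, 8.0000)

each cable: (A_i−P)·(A_i−P) = L_i²; let k_i = ‖A_i‖²−L_i²
k_1 = 0.0000+0.0000−70.2500 = -70.2500
row 1: 0.0000x − 10.0000y = -80.0000  (k_2=9.7500)
row 2: -12.0000x + 0.0000y = -30.0000  (k_3=-40.2500)
row 3: -12.0000x − 10.0000y = -110.0000  (k_4=39.7500)
Cramer on rows 1–2 → x = 2.5000, y = 8.0000
check cable 4: ‖A_4−P‖² = 21.2500 ≈ L_4² = 21.2500 ✓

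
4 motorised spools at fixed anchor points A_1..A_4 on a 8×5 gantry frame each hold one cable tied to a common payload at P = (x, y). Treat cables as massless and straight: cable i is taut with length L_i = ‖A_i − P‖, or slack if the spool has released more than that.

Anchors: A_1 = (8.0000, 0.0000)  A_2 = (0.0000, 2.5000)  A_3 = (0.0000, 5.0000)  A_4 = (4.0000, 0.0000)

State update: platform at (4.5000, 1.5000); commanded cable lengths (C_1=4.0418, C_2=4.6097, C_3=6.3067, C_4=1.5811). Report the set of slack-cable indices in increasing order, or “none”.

cable 1: L_1 = ‖A_1−P‖ = 3.8079;  C_1 = 4.0418 → slack
cable 2: L_2 = ‖A_2−P‖ = 4.6098;  C_2 = 4.6097 → taut
cable 3: L_3 = ‖A_3−P‖ = 5.7009;  C_3 = 6.3067 → slack
cable 4: L_4 = ‖A_4−P‖ = 1.5811;  C_4 = 1.5811 → taut

1, 3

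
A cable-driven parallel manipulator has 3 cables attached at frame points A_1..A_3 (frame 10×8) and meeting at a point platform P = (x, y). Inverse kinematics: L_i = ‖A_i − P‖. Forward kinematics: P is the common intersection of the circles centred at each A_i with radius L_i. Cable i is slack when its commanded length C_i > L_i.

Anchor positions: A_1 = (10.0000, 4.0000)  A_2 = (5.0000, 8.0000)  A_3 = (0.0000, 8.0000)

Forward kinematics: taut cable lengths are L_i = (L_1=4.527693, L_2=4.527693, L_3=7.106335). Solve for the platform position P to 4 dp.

(5.5000, 3.5000)

circle eqns → linear via eq_j − eq_1; set q_j = A_j·A_j − L_j²
q_1 = 100.0000+16.0000−20.5000 = 95.5000
10.0000·x − 8.0000·y = q_1−q_2 = 27.0000
20.0000·x − 8.0000·y = q_1−q_3 = 82.0000
solve first two rows → x=5.5000, y=3.5000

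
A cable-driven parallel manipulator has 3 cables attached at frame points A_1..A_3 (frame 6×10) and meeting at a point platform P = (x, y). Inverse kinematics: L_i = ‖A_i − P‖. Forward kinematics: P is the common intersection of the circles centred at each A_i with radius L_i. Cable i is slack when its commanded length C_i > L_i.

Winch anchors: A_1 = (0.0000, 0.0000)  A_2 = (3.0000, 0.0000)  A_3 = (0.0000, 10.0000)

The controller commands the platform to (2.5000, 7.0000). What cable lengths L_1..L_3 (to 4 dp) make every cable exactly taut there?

(7.4330, 7.0178, 3.9051)

L_1: Δ = A_1−P = (-2.5000, -7.0000) → ‖Δ‖ = √55.2500 = 7.4330
L_2: Δ = A_2−P = (0.5000, -7.0000) → ‖Δ‖ = √49.2500 = 7.0178
L_3: Δ = A_3−P = (-2.5000, 3.0000) → ‖Δ‖ = √15.2500 = 3.9051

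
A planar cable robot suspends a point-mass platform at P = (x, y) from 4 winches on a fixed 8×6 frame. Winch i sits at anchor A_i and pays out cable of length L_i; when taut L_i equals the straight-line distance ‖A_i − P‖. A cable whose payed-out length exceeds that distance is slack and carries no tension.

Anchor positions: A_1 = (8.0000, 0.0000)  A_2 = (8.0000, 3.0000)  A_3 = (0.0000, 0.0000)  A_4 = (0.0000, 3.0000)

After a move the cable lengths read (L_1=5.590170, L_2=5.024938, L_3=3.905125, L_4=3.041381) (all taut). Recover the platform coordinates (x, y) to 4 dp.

(3.0000, 2.5000)

circle eqns → linear via eq_j − eq_1; set c_j = A_j·A_j − L_j²
c_1 = 64.0000+0.0000−31.2500 = 32.7500
0.0000·x − 6.0000·y = c_1−c_2 = -15.0000
16.0000·x + 0.0000·y = c_1−c_3 = 48.0000
16.0000·x − 6.0000·y = c_1−c_4 = 33.0000
solve first two rows → x=3.0000, y=2.5000
check cable 4: ‖A_4−P‖² = 9.2500 ≈ L_4² = 9.2500 ✓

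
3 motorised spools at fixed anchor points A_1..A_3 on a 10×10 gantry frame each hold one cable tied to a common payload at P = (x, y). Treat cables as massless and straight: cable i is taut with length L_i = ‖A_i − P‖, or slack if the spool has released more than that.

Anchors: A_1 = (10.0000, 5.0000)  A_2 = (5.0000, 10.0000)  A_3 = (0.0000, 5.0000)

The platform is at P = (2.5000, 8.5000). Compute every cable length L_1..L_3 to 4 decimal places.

(8.2765, 2.9155, 4.3012)

L_1: Δ = A_1−P = (7.5000, -3.5000) → ‖Δ‖ = √68.5000 = 8.2765
L_2: Δ = A_2−P = (2.5000, 1.5000) → ‖Δ‖ = √8.5000 = 2.9155
L_3: Δ = A_3−P = (-2.5000, -3.5000) → ‖Δ‖ = √18.5000 = 4.3012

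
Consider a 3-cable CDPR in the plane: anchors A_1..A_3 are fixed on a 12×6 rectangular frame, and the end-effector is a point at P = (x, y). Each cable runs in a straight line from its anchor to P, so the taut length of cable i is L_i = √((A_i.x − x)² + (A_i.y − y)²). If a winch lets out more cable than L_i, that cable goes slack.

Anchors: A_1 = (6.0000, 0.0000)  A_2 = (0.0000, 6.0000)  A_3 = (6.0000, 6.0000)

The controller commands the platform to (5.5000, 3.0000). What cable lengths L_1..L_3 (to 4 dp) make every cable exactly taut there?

(3.0414, 6.2650, 3.0414)

L_1: Δ = A_1−P = (0.5000, -3.0000) → ‖Δ‖ = √9.2500 = 3.0414
L_2: Δ = A_2−P = (-5.5000, 3.0000) → ‖Δ‖ = √39.2500 = 6.2650
L_3: Δ = A_3−P = (0.5000, 3.0000) → ‖Δ‖ = √9.2500 = 3.0414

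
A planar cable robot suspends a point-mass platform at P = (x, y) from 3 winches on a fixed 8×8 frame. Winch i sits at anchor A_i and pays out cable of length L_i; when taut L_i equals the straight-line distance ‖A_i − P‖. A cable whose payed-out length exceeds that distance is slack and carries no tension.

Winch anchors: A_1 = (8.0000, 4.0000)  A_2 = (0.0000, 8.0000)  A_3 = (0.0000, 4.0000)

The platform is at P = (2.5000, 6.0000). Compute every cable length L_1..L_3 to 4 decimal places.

L_1: Δ = A_1−P = (5.5000, -2.0000) → ‖Δ‖ = √34.2500 = 5.8523
L_2: Δ = A_2−P = (-2.5000, 2.0000) → ‖Δ‖ = √10.2500 = 3.2016
L_3: Δ = A_3−P = (-2.5000, -2.0000) → ‖Δ‖ = √10.2500 = 3.2016

(5.8523, 3.2016, 3.2016)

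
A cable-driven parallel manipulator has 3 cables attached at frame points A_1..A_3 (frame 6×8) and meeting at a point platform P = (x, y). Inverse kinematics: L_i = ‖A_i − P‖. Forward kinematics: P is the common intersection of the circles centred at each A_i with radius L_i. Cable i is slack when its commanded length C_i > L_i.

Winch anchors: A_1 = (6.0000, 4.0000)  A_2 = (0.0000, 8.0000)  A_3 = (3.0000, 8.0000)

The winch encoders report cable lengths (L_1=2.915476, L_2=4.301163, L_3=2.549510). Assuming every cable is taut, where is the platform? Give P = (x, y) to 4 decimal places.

(3.5000, 5.5000)

each cable: (A_i−P)·(A_i−P) = L_i²; let c_i = ‖A_i‖²−L_i²
c_1 = 36.0000+16.0000−8.5000 = 43.5000
row 1: 12.0000x − 8.0000y = -2.0000  (c_2=45.5000)
row 2: 6.0000x − 8.0000y = -23.0000  (c_3=66.5000)
Cramer on rows 1–2 → x = 3.5000, y = 5.5000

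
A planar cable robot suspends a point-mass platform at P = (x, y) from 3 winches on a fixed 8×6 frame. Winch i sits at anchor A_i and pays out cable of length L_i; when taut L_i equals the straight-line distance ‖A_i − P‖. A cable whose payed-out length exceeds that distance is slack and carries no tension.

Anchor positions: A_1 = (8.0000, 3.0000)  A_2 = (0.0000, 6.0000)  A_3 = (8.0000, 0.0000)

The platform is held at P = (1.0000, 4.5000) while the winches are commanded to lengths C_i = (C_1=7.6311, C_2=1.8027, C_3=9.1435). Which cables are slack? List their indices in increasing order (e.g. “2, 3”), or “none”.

i=1: geometric 7.1589 vs commanded 7.6311 ⇒ slack
i=2: geometric 1.8028 vs commanded 1.8027 ⇒ taut
i=3: geometric 8.3217 vs commanded 9.1435 ⇒ slack

1, 3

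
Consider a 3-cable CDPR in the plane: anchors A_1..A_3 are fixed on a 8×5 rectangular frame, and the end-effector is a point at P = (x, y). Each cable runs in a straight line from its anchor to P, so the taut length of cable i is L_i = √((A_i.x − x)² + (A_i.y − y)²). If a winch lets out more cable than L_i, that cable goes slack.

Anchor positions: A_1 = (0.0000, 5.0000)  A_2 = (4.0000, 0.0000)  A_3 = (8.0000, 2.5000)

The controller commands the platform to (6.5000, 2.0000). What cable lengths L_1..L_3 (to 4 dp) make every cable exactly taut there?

cable 1: Δx=-6.5000, Δy=3.0000; L_1 = √(Δx²+Δy²) = 7.1589
cable 2: Δx=-2.5000, Δy=-2.0000; L_2 = √(Δx²+Δy²) = 3.2016
cable 3: Δx=1.5000, Δy=0.5000; L_3 = √(Δx²+Δy²) = 1.5811

(7.1589, 3.2016, 1.5811)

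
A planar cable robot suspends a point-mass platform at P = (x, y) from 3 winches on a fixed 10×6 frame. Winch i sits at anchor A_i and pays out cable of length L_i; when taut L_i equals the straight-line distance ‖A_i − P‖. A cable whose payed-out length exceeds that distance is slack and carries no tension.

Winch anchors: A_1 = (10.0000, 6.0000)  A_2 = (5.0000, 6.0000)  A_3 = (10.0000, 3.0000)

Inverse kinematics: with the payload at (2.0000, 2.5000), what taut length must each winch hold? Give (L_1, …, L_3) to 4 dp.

L_1 = √((10.0000−2.0000)² + (6.0000−2.5000)²) = 8.7321
L_2 = √((5.0000−2.0000)² + (6.0000−2.5000)²) = 4.6098
L_3 = √((10.0000−2.0000)² + (3.0000−2.5000)²) = 8.0156

(8.7321, 4.6098, 8.0156)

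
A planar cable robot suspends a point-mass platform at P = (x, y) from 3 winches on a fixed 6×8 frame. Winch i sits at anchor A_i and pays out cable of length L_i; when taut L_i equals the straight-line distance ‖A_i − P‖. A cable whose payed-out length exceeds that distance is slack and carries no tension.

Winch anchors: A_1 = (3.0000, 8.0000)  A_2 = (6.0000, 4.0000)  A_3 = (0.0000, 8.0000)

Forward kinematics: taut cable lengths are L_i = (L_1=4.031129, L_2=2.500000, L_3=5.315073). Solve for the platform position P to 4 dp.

each cable: (A_i−P)·(A_i−P) = L_i²; let q_i = ‖A_i‖²−L_i²
q_1 = 9.0000+64.0000−16.2500 = 56.7500
row 1: -6.0000x + 8.0000y = 11.0000  (q_2=45.7500)
row 2: 6.0000x + 0.0000y = 21.0000  (q_3=35.7500)
Cramer on rows 1–2 → x = 3.5000, y = 4.0000

(3.5000, 4.0000)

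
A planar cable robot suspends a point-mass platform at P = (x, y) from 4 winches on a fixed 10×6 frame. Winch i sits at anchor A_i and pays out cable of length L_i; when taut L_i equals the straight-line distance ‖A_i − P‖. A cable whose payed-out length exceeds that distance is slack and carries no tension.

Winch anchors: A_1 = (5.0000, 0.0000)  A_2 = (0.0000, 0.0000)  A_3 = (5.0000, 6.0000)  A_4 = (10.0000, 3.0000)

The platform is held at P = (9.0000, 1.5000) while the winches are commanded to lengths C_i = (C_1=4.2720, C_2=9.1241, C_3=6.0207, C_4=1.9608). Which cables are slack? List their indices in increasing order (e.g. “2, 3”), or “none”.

4

cable 1: L_1 = ‖A_1−P‖ = 4.2720;  C_1 = 4.2720 → taut
cable 2: L_2 = ‖A_2−P‖ = 9.1241;  C_2 = 9.1241 → taut
cable 3: L_3 = ‖A_3−P‖ = 6.0208;  C_3 = 6.0207 → taut
cable 4: L_4 = ‖A_4−P‖ = 1.8028;  C_4 = 1.9608 → slack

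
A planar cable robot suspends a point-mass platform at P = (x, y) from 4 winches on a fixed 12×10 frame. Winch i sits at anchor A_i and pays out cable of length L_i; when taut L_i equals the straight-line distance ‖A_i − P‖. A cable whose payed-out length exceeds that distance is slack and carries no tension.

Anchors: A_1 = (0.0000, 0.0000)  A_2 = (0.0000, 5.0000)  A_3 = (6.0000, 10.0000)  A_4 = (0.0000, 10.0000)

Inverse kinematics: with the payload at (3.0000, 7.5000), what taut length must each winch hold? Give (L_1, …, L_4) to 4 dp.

(8.0777, 3.9051, 3.9051, 3.9051)

L_1: Δ = A_1−P = (-3.0000, -7.5000) → ‖Δ‖ = √65.2500 = 8.0777
L_2: Δ = A_2−P = (-3.0000, -2.5000) → ‖Δ‖ = √15.2500 = 3.9051
L_3: Δ = A_3−P = (3.0000, 2.5000) → ‖Δ‖ = √15.2500 = 3.9051
L_4: Δ = A_4−P = (-3.0000, 2.5000) → ‖Δ‖ = √15.2500 = 3.9051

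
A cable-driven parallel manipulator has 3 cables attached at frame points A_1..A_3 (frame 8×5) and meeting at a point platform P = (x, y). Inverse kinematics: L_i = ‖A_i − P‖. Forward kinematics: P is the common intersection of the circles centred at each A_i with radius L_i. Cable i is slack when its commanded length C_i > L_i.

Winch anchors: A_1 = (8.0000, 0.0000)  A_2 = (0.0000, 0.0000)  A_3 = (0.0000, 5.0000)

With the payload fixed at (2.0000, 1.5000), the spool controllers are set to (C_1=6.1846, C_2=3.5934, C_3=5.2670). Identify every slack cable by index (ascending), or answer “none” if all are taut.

cable 1: √((6.0000)²+(-1.5000)²)=6.1847, C_1=6.1846: taut
cable 2: √((-2.0000)²+(-1.5000)²)=2.5000, C_2=3.5934: slack
cable 3: √((-2.0000)²+(3.5000)²)=4.0311, C_3=5.2670: slack

2, 3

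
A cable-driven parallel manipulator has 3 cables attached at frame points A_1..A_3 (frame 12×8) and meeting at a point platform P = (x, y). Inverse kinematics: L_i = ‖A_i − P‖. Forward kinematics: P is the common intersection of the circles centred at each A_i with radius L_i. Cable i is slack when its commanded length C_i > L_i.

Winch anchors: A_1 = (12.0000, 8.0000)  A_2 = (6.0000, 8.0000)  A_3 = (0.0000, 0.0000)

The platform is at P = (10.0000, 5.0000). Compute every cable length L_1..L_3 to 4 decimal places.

(3.6056, 5.0000, 11.1803)

L_1: Δ = A_1−P = (2.0000, 3.0000) → ‖Δ‖ = √13.0000 = 3.6056
L_2: Δ = A_2−P = (-4.0000, 3.0000) → ‖Δ‖ = √25.0000 = 5.0000
L_3: Δ = A_3−P = (-10.0000, -5.0000) → ‖Δ‖ = √125.0000 = 11.1803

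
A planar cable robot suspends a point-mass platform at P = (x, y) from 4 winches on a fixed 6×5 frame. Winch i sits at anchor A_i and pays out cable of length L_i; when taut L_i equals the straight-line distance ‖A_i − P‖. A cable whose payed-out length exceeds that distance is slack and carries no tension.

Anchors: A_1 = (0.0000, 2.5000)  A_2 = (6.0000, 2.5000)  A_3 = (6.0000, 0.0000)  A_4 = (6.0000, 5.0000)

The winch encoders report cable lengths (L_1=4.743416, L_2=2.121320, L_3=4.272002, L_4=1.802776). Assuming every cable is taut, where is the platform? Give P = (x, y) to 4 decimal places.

each cable: (A_i−P)·(A_i−P) = L_i²; let c_i = ‖A_i‖²−L_i²
c_1 = 0.0000+6.2500−22.5000 = -16.2500
row 1: -12.0000x + 0.0000y = -54.0000  (c_2=37.7500)
row 2: -12.0000x + 5.0000y = -34.0000  (c_3=17.7500)
row 3: -12.0000x − 5.0000y = -74.0000  (c_4=57.7500)
Cramer on rows 1–2 → x = 4.5000, y = 4.0000
check cable 4: ‖A_4−P‖² = 3.2500 ≈ L_4² = 3.2500 ✓

(4.5000, 4.0000)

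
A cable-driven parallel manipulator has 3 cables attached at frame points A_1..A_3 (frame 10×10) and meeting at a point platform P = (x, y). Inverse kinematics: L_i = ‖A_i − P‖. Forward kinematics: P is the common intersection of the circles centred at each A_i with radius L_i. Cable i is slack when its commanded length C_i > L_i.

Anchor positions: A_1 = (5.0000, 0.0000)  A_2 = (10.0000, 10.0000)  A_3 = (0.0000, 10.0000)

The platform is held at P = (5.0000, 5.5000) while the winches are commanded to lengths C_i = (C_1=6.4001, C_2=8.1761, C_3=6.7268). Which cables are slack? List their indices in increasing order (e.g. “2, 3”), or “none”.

1, 2

cable 1: L_1 = ‖A_1−P‖ = 5.5000;  C_1 = 6.4001 → slack
cable 2: L_2 = ‖A_2−P‖ = 6.7268;  C_2 = 8.1761 → slack
cable 3: L_3 = ‖A_3−P‖ = 6.7268;  C_3 = 6.7268 → taut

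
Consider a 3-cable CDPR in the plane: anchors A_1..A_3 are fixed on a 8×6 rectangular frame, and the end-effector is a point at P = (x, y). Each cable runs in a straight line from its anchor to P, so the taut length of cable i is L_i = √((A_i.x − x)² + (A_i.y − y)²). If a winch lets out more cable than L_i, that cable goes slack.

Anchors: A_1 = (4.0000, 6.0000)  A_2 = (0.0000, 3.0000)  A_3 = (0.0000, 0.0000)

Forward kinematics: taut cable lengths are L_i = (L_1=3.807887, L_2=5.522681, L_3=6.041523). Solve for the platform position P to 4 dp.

circle eqns → linear via eq_j − eq_1; set k_j = A_j·A_j − L_j²
k_1 = 16.0000+36.0000−14.5000 = 37.5000
8.0000·x + 6.0000·y = k_1−k_2 = 59.0000
8.0000·x + 12.0000·y = k_1−k_3 = 74.0000
solve first two rows → x=5.5000, y=2.5000

(5.5000, 2.5000)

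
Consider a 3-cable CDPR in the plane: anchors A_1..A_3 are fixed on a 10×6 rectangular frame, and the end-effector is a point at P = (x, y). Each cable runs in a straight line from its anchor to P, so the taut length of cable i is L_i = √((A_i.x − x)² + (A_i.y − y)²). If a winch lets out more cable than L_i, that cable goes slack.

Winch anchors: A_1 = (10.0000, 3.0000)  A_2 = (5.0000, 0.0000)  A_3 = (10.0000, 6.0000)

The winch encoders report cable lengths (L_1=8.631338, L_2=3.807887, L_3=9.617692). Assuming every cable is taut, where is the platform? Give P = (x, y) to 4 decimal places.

(1.5000, 1.5000)

expand ‖A_i−P‖²=L_i² and subtract eq 1 (c_i ≔ ‖A_i‖²−L_i²)
c_1 = 100.0000+9.0000−74.5000 = 34.5000
eq1−eq2 → [10.0000  6.0000]·P = 24.0000
eq1−eq3 → [0.0000  -6.0000]·P = -9.0000
2×2 solve → P = (1.5000, 1.5000)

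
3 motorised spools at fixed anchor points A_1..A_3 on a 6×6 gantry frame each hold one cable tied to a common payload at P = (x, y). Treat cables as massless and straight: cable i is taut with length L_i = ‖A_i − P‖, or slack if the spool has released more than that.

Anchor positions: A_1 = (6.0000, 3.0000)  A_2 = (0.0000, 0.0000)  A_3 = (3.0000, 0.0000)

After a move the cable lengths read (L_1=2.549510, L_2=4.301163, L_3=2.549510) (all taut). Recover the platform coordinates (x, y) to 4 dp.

expand ‖A_i−P‖²=L_i² and subtract eq 1 (k_i ≔ ‖A_i‖²−L_i²)
k_1 = 36.0000+9.0000−6.5000 = 38.5000
eq1−eq2 → [12.0000  6.0000]·P = 57.0000
eq1−eq3 → [6.0000  6.0000]·P = 36.0000
2×2 solve → P = (3.5000, 2.5000)

(3.5000, 2.5000)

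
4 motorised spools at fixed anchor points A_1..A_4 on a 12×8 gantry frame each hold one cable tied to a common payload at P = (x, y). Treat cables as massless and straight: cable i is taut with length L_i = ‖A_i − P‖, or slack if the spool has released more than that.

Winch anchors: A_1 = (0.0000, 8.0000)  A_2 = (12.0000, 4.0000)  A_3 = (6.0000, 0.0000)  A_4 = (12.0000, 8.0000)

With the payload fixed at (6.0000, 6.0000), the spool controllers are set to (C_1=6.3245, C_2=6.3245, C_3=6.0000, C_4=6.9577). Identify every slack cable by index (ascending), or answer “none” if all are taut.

cable 1: L_1 = ‖A_1−P‖ = 6.3246;  C_1 = 6.3245 → taut
cable 2: L_2 = ‖A_2−P‖ = 6.3246;  C_2 = 6.3245 → taut
cable 3: L_3 = ‖A_3−P‖ = 6.0000;  C_3 = 6.0000 → taut
cable 4: L_4 = ‖A_4−P‖ = 6.3246;  C_4 = 6.9577 → slack

4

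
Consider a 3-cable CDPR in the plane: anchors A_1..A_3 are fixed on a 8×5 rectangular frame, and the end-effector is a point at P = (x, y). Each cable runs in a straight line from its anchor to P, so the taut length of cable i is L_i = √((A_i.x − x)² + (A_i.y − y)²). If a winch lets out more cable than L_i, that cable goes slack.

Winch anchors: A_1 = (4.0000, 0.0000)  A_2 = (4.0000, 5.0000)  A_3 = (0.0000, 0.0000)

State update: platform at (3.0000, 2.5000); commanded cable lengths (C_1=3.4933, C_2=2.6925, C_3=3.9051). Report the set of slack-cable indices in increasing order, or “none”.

1

cable 1: √((1.0000)²+(-2.5000)²)=2.6926, C_1=3.4933: slack
cable 2: √((1.0000)²+(2.5000)²)=2.6926, C_2=2.6925: taut
cable 3: √((-3.0000)²+(-2.5000)²)=3.9051, C_3=3.9051: taut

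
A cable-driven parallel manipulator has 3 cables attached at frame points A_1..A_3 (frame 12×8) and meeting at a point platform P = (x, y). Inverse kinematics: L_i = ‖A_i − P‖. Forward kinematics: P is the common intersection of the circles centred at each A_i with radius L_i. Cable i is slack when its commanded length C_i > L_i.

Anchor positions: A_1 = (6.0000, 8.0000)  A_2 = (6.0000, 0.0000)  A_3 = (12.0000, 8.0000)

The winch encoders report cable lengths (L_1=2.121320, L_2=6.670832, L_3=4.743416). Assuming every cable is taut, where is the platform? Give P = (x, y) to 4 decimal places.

(7.5000, 6.5000)

each cable: (A_i−P)·(A_i−P) = L_i²; let k_i = ‖A_i‖²−L_i²
k_1 = 36.0000+64.0000−4.5000 = 95.5000
row 1: 0.0000x + 16.0000y = 104.0000  (k_2=-8.5000)
row 2: -12.0000x + 0.0000y = -90.0000  (k_3=185.5000)
Cramer on rows 1–2 → x = 7.5000, y = 6.5000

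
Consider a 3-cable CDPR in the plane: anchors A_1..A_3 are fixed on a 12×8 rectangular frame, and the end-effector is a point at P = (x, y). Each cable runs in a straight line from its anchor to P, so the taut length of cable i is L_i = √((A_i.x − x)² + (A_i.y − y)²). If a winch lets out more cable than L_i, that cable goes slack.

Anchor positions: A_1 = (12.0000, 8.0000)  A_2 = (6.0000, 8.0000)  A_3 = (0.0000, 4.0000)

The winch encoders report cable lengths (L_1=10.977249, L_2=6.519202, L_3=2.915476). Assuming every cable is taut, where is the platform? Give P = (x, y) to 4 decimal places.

(2.5000, 2.5000)

circle eqns → linear via eq_j − eq_1; set q_j = A_j·A_j − L_j²
q_1 = 144.0000+64.0000−120.5000 = 87.5000
12.0000·x + 0.0000·y = q_1−q_2 = 30.0000
24.0000·x + 8.0000·y = q_1−q_3 = 80.0000
solve first two rows → x=2.5000, y=2.5000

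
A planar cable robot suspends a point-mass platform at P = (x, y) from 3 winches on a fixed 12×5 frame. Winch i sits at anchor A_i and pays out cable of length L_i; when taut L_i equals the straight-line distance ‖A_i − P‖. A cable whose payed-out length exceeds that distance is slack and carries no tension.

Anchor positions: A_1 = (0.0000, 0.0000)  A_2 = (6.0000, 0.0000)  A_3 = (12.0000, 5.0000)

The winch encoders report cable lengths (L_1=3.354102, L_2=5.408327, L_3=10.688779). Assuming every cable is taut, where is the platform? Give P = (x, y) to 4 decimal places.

(1.5000, 3.0000)

expand ‖A_i−P‖²=L_i² and subtract eq 1 (q_i ≔ ‖A_i‖²−L_i²)
q_1 = 0.0000+0.0000−11.2500 = -11.2500
eq1−eq2 → [-12.0000  0.0000]·P = -18.0000
eq1−eq3 → [-24.0000  -10.0000]·P = -66.0000
2×2 solve → P = (1.5000, 3.0000)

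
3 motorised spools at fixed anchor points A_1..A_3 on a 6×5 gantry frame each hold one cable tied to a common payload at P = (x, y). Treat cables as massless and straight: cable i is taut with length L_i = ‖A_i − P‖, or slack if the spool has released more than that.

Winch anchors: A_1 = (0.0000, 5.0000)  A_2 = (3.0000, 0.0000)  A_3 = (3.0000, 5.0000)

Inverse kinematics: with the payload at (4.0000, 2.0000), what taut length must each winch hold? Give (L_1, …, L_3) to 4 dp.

(5.0000, 2.2361, 3.1623)

L_1 = √((0.0000−4.0000)² + (5.0000−2.0000)²) = 5.0000
L_2 = √((3.0000−4.0000)² + (0.0000−2.0000)²) = 2.2361
L_3 = √((3.0000−4.0000)² + (5.0000−2.0000)²) = 3.1623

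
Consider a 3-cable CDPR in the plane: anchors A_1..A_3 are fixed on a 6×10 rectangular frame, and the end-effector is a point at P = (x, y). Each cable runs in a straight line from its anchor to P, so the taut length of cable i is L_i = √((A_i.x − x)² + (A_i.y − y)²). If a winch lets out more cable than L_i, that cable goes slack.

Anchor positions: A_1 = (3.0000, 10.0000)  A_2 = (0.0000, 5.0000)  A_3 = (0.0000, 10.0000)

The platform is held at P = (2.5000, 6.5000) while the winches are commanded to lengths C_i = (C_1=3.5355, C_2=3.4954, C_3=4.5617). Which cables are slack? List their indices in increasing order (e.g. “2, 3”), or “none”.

cable 1: L_1 = ‖A_1−P‖ = 3.5355;  C_1 = 3.5355 → taut
cable 2: L_2 = ‖A_2−P‖ = 2.9155;  C_2 = 3.4954 → slack
cable 3: L_3 = ‖A_3−P‖ = 4.3012;  C_3 = 4.5617 → slack

2, 3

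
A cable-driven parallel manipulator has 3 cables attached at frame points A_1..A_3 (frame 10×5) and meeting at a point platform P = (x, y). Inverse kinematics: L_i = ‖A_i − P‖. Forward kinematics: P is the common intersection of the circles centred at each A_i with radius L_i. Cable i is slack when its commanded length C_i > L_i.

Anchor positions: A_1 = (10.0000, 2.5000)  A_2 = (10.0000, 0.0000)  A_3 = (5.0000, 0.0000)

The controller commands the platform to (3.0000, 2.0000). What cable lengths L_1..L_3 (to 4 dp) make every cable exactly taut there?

L_1: Δ = A_1−P = (7.0000, 0.5000) → ‖Δ‖ = √49.2500 = 7.0178
L_2: Δ = A_2−P = (7.0000, -2.0000) → ‖Δ‖ = √53.0000 = 7.2801
L_3: Δ = A_3−P = (2.0000, -2.0000) → ‖Δ‖ = √8.0000 = 2.8284

(7.0178, 7.2801, 2.8284)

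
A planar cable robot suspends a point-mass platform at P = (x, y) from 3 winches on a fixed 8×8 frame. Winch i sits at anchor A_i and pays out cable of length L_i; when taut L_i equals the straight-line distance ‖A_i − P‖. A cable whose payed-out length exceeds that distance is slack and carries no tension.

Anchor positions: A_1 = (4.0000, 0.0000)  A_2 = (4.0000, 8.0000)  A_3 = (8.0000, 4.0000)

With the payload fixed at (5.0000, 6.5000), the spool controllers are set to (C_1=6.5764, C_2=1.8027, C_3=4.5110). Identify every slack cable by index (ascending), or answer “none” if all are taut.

cable 1: √((-1.0000)²+(-6.5000)²)=6.5765, C_1=6.5764: taut
cable 2: √((-1.0000)²+(1.5000)²)=1.8028, C_2=1.8027: taut
cable 3: √((3.0000)²+(-2.5000)²)=3.9051, C_3=4.5110: slack

3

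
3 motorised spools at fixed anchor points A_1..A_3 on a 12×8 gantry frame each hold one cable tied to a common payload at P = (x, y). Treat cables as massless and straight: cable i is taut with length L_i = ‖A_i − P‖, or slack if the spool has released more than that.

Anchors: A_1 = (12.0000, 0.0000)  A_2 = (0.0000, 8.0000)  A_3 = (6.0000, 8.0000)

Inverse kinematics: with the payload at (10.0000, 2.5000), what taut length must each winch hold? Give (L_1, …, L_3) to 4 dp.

L_1 = √((12.0000−10.0000)² + (0.0000−2.5000)²) = 3.2016
L_2 = √((0.0000−10.0000)² + (8.0000−2.5000)²) = 11.4127
L_3 = √((6.0000−10.0000)² + (8.0000−2.5000)²) = 6.8007

(3.2016, 11.4127, 6.8007)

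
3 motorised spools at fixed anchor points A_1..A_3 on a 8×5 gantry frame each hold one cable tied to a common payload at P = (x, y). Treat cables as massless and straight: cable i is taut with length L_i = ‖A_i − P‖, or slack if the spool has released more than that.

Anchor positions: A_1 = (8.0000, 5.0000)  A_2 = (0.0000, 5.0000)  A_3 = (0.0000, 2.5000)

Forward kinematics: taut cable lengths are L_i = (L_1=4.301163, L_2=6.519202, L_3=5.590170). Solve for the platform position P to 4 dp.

each cable: (A_i−P)·(A_i−P) = L_i²; let q_i = ‖A_i‖²−L_i²
q_1 = 64.0000+25.0000−18.5000 = 70.5000
row 1: 16.0000x + 0.0000y = 88.0000  (q_2=-17.5000)
row 2: 16.0000x + 5.0000y = 95.5000  (q_3=-25.0000)
Cramer on rows 1–2 → x = 5.5000, y = 1.5000

(5.5000, 1.5000)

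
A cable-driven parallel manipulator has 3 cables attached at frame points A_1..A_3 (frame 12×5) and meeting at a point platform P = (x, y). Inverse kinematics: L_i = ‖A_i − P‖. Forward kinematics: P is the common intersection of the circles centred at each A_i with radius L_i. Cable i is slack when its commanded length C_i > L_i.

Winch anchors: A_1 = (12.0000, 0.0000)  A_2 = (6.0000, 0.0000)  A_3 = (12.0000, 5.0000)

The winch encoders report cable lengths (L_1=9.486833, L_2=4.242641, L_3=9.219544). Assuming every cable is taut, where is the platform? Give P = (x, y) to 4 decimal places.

circle eqns → linear via eq_j − eq_1; set q_j = A_j·A_j − L_j²
q_1 = 144.0000+0.0000−90.0000 = 54.0000
12.0000·x + 0.0000·y = q_1−q_2 = 36.0000
0.0000·x − 10.0000·y = q_1−q_3 = -30.0000
solve first two rows → x=3.0000, y=3.0000

(3.0000, 3.0000)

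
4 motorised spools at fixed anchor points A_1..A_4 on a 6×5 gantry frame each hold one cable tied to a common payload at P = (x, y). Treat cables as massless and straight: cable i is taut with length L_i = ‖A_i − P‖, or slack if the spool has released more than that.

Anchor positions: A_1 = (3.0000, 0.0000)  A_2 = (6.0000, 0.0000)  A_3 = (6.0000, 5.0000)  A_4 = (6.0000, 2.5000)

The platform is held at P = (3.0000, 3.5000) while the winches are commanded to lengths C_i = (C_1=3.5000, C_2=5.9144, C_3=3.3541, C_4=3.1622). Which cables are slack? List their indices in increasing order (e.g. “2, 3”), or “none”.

cable 1: L_1 = ‖A_1−P‖ = 3.5000;  C_1 = 3.5000 → taut
cable 2: L_2 = ‖A_2−P‖ = 4.6098;  C_2 = 5.9144 → slack
cable 3: L_3 = ‖A_3−P‖ = 3.3541;  C_3 = 3.3541 → taut
cable 4: L_4 = ‖A_4−P‖ = 3.1623;  C_4 = 3.1622 → taut

2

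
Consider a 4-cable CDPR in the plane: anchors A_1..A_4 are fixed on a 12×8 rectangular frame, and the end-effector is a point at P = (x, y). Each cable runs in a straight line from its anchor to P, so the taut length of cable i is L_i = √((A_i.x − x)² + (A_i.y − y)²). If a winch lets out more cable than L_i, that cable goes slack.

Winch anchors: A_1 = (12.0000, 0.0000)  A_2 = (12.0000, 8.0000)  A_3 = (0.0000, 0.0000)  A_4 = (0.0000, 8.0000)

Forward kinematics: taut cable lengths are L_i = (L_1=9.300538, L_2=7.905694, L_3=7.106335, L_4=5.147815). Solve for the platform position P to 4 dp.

(4.5000, 5.5000)

circle eqns → linear via eq_j − eq_1; set q_j = A_j·A_j − L_j²
q_1 = 144.0000+0.0000−86.5000 = 57.5000
0.0000·x − 16.0000·y = q_1−q_2 = -88.0000
24.0000·x + 0.0000·y = q_1−q_3 = 108.0000
24.0000·x − 16.0000·y = q_1−q_4 = 20.0000
solve first two rows → x=4.5000, y=5.5000
check cable 4: ‖A_4−P‖² = 26.5000 ≈ L_4² = 26.5000 ✓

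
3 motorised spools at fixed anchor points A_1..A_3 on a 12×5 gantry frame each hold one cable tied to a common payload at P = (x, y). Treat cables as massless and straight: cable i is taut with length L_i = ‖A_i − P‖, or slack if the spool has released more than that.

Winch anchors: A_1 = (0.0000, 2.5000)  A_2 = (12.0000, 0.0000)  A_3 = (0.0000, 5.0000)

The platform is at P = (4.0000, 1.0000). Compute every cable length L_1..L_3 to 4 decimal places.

cable 1: Δx=-4.0000, Δy=1.5000; L_1 = √(Δx²+Δy²) = 4.2720
cable 2: Δx=8.0000, Δy=-1.0000; L_2 = √(Δx²+Δy²) = 8.0623
cable 3: Δx=-4.0000, Δy=4.0000; L_3 = √(Δx²+Δy²) = 5.6569

(4.2720, 8.0623, 5.6569)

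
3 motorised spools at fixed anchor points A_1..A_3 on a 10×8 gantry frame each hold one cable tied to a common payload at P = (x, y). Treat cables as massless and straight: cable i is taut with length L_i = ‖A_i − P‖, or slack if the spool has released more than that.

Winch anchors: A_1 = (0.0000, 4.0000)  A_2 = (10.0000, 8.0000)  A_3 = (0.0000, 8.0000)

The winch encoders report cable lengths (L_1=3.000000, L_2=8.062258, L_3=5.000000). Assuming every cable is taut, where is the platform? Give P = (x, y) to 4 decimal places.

expand ‖A_i−P‖²=L_i² and subtract eq 1 (k_i ≔ ‖A_i‖²−L_i²)
k_1 = 0.0000+16.0000−9.0000 = 7.0000
eq1−eq2 → [-20.0000  -8.0000]·P = -92.0000
eq1−eq3 → [0.0000  -8.0000]·P = -32.0000
2×2 solve → P = (3.0000, 4.0000)

(3.0000, 4.0000)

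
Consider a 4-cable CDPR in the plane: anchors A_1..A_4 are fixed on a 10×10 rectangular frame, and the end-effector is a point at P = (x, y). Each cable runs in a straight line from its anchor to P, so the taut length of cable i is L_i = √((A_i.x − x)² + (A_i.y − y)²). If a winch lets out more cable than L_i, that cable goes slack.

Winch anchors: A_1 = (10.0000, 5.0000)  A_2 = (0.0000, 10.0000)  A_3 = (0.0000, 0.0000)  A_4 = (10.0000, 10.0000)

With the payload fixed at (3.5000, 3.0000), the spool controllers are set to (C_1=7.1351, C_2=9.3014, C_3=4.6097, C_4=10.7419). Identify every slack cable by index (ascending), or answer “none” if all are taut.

1, 2, 4

i=1: geometric 6.8007 vs commanded 7.1351 ⇒ slack
i=2: geometric 7.8262 vs commanded 9.3014 ⇒ slack
i=3: geometric 4.6098 vs commanded 4.6097 ⇒ taut
i=4: geometric 9.5525 vs commanded 10.7419 ⇒ slack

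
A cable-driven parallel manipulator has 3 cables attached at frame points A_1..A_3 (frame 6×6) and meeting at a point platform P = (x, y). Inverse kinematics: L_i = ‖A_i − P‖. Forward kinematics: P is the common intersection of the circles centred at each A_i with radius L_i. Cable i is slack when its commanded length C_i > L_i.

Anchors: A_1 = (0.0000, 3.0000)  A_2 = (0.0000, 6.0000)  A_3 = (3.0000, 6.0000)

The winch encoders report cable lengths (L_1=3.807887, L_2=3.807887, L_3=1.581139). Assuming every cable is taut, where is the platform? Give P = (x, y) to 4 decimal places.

(3.5000, 4.5000)

each cable: (A_i−P)·(A_i−P) = L_i²; let q_i = ‖A_i‖²−L_i²
q_1 = 0.0000+9.0000−14.5000 = -5.5000
row 1: 0.0000x − 6.0000y = -27.0000  (q_2=21.5000)
row 2: -6.0000x − 6.0000y = -48.0000  (q_3=42.5000)
Cramer on rows 1–2 → x = 3.5000, y = 4.5000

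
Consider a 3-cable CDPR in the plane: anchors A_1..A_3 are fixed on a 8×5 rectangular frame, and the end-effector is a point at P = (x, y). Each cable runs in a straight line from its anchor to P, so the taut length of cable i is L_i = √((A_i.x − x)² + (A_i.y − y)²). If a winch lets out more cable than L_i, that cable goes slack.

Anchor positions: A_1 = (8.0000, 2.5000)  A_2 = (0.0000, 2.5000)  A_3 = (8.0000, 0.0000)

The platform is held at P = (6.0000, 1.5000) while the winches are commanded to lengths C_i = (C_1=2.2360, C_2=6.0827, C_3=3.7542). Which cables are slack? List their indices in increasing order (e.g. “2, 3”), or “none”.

3

cable 1: L_1 = ‖A_1−P‖ = 2.2361;  C_1 = 2.2360 → taut
cable 2: L_2 = ‖A_2−P‖ = 6.0828;  C_2 = 6.0827 → taut
cable 3: L_3 = ‖A_3−P‖ = 2.5000;  C_3 = 3.7542 → slack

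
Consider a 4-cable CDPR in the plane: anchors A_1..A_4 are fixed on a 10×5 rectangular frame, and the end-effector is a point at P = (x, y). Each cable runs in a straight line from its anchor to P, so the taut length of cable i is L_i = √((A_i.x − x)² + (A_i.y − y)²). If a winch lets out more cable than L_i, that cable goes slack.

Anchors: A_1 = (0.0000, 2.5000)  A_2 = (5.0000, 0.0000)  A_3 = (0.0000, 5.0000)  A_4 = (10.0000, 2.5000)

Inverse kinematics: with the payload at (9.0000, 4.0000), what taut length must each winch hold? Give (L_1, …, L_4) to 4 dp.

(9.1241, 5.6569, 9.0554, 1.8028)

L_1 = √((0.0000−9.0000)² + (2.5000−4.0000)²) = 9.1241
L_2 = √((5.0000−9.0000)² + (0.0000−4.0000)²) = 5.6569
L_3 = √((0.0000−9.0000)² + (5.0000−4.0000)²) = 9.0554
L_4 = √((10.0000−9.0000)² + (2.5000−4.0000)²) = 1.8028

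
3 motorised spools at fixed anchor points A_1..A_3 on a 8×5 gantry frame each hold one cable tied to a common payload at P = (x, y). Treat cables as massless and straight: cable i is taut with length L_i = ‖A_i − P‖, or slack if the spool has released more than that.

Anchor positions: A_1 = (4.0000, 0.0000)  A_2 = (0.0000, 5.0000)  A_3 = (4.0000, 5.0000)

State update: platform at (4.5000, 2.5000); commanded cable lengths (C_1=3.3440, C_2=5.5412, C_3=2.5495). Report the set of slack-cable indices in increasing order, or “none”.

1, 2

cable 1: L_1 = ‖A_1−P‖ = 2.5495;  C_1 = 3.3440 → slack
cable 2: L_2 = ‖A_2−P‖ = 5.1478;  C_2 = 5.5412 → slack
cable 3: L_3 = ‖A_3−P‖ = 2.5495;  C_3 = 2.5495 → taut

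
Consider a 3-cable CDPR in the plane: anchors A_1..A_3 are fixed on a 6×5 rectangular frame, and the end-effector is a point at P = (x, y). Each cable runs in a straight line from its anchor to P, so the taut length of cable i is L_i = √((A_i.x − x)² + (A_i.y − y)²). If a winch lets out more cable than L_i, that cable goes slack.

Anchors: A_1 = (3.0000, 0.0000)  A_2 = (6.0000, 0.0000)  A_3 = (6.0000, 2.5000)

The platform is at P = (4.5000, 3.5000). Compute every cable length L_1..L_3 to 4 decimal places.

L_1: Δ = A_1−P = (-1.5000, -3.5000) → ‖Δ‖ = √14.5000 = 3.8079
L_2: Δ = A_2−P = (1.5000, -3.5000) → ‖Δ‖ = √14.5000 = 3.8079
L_3: Δ = A_3−P = (1.5000, -1.0000) → ‖Δ‖ = √3.2500 = 1.8028

(3.8079, 3.8079, 1.8028)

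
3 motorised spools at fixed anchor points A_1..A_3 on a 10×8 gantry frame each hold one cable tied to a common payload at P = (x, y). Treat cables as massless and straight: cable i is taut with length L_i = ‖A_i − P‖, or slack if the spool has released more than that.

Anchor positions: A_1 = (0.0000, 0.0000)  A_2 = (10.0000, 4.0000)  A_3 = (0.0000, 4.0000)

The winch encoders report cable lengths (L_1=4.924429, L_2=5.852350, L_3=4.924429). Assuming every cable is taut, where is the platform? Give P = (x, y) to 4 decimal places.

(4.5000, 2.0000)

circle eqns → linear via eq_j − eq_1; set q_j = A_j·A_j − L_j²
q_1 = 0.0000+0.0000−24.2500 = -24.2500
-20.0000·x − 8.0000·y = q_1−q_2 = -106.0000
0.0000·x − 8.0000·y = q_1−q_3 = -16.0000
solve first two rows → x=4.5000, y=2.0000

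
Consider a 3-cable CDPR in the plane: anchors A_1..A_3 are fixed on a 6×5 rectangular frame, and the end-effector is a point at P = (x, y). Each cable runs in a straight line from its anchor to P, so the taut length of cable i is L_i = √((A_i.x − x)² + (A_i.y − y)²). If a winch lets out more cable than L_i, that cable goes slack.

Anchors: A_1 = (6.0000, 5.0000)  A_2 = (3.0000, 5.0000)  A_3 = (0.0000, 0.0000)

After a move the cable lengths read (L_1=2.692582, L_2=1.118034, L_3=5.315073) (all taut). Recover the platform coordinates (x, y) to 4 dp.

circle eqns → linear via eq_j − eq_1; set c_j = A_j·A_j − L_j²
c_1 = 36.0000+25.0000−7.2500 = 53.7500
6.0000·x + 0.0000·y = c_1−c_2 = 21.0000
12.0000·x + 10.0000·y = c_1−c_3 = 82.0000
solve first two rows → x=3.5000, y=4.0000

(3.5000, 4.0000)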